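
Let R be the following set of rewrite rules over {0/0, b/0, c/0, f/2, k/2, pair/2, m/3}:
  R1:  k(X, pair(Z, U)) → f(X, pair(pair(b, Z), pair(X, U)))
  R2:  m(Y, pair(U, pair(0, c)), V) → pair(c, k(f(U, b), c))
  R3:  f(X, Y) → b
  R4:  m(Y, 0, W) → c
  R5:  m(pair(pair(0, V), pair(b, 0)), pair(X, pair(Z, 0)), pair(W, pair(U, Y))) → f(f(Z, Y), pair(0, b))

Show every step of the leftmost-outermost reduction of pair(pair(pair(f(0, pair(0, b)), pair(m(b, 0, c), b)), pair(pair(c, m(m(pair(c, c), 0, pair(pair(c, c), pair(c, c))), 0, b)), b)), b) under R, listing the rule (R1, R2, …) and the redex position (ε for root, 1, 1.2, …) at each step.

1. pair(pair(pair(f(0, pair(0, b)), pair(m(b, 0, c), b)), pair(pair(c, m(m(pair(c, c), 0, pair(pair(c, c), pair(c, c))), 0, b)), b)), b)  →  pair(pair(pair(b, pair(m(b, 0, c), b)), pair(pair(c, m(m(pair(c, c), 0, pair(pair(c, c), pair(c, c))), 0, b)), b)), b)   [R3 at 1.1.1]
2. pair(pair(pair(b, pair(m(b, 0, c), b)), pair(pair(c, m(m(pair(c, c), 0, pair(pair(c, c), pair(c, c))), 0, b)), b)), b)  →  pair(pair(pair(b, pair(c, b)), pair(pair(c, m(m(pair(c, c), 0, pair(pair(c, c), pair(c, c))), 0, b)), b)), b)   [R4 at 1.1.2.1]
3. pair(pair(pair(b, pair(c, b)), pair(pair(c, m(m(pair(c, c), 0, pair(pair(c, c), pair(c, c))), 0, b)), b)), b)  →  pair(pair(pair(b, pair(c, b)), pair(pair(c, c), b)), b)   [R4 at 1.2.1.2]

pair(pair(pair(b, pair(c, b)), pair(pair(c, c), b)), b)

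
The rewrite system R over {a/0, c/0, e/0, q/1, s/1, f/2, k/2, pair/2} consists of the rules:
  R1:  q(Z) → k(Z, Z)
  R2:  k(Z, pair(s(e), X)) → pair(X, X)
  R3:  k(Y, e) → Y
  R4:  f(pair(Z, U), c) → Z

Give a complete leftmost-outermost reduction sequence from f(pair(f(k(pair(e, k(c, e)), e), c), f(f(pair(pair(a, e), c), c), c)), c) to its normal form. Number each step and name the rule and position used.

1. f(pair(f(k(pair(e, k(c, e)), e), c), f(f(pair(pair(a, e), c), c), c)), c)  →  f(k(pair(e, k(c, e)), e), c)   [R4 at ε]
2. f(k(pair(e, k(c, e)), e), c)  →  f(pair(e, k(c, e)), c)   [R3 at 1]
3. f(pair(e, k(c, e)), c)  →  e   [R4 at ε]

e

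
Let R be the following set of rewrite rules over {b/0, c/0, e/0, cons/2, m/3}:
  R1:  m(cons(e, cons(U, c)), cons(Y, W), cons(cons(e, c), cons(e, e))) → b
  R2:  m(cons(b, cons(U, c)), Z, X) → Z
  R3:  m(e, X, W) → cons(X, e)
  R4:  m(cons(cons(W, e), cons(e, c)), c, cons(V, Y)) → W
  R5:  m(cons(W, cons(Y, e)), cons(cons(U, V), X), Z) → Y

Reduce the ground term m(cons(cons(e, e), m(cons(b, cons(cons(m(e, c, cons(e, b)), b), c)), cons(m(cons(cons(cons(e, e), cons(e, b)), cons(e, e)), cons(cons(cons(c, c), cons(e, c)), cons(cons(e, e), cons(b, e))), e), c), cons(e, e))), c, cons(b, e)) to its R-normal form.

e

1. m(cons(cons(e, e), m(cons(b, cons(cons(m(e, c, cons(e, b)), b), c)), cons(m(cons(cons(cons(e, e), cons(e, b)), cons(e, e)), cons(cons(cons(c, c), cons(e, c)), cons(cons(e, e), cons(b, e))), e), c), cons(e, e))), c, cons(b, e))  →  m(cons(cons(e, e), cons(m(cons(cons(cons(e, e), cons(e, b)), cons(e, e)), cons(cons(cons(c, c), cons(e, c)), cons(cons(e, e), cons(b, e))), e), c)), c, cons(b, e))   [R2 at 1.2]
2. m(cons(cons(e, e), cons(m(cons(cons(cons(e, e), cons(e, b)), cons(e, e)), cons(cons(cons(c, c), cons(e, c)), cons(cons(e, e), cons(b, e))), e), c)), c, cons(b, e))  →  m(cons(cons(e, e), cons(e, c)), c, cons(b, e))   [R5 at 1.2.1]
3. m(cons(cons(e, e), cons(e, c)), c, cons(b, e))  →  e   [R4 at ε]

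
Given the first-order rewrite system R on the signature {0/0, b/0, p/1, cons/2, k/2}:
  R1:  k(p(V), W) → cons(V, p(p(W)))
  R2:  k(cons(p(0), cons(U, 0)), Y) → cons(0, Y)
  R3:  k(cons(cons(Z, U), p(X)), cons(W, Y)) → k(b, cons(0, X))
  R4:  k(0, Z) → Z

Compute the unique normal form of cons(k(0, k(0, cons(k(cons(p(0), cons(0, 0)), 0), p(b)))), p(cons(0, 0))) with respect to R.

1. cons(k(0, k(0, cons(k(cons(p(0), cons(0, 0)), 0), p(b)))), p(cons(0, 0)))  →  cons(k(0, cons(k(cons(p(0), cons(0, 0)), 0), p(b))), p(cons(0, 0)))   [R4 at 1]
2. cons(k(0, cons(k(cons(p(0), cons(0, 0)), 0), p(b))), p(cons(0, 0)))  →  cons(cons(k(cons(p(0), cons(0, 0)), 0), p(b)), p(cons(0, 0)))   [R4 at 1]
3. cons(cons(k(cons(p(0), cons(0, 0)), 0), p(b)), p(cons(0, 0)))  →  cons(cons(cons(0, 0), p(b)), p(cons(0, 0)))   [R2 at 1.1]

cons(cons(cons(0, 0), p(b)), p(cons(0, 0)))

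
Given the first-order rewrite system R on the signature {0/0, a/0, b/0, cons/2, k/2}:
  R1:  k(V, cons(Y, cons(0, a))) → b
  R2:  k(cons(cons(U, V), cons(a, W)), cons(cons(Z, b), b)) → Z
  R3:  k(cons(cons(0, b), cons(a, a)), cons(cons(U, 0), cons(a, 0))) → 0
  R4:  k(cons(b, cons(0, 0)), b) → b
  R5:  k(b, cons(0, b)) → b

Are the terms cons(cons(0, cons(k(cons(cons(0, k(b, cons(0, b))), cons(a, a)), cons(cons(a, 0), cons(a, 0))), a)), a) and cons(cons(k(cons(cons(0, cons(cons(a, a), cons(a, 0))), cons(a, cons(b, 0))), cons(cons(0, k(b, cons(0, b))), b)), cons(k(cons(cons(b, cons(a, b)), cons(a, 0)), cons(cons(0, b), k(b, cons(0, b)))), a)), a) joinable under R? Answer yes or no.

Reduce t₁ = cons(cons(0, cons(k(cons(cons(0, k(b, cons(0, b))), cons(a, a)), cons(cons(a, 0), cons(a, 0))), a)), a):
1. cons(cons(0, cons(k(cons(cons(0, k(b, cons(0, b))), cons(a, a)), cons(cons(a, 0), cons(a, 0))), a)), a)  →  cons(cons(0, cons(k(cons(cons(0, b), cons(a, a)), cons(cons(a, 0), cons(a, 0))), a)), a)   [R5 at 1.2.1.1.1.2]
2. cons(cons(0, cons(k(cons(cons(0, b), cons(a, a)), cons(cons(a, 0), cons(a, 0))), a)), a)  →  cons(cons(0, cons(0, a)), a)   [R3 at 1.2.1]

Reduce t₂ = cons(cons(k(cons(cons(0, cons(cons(a, a), cons(a, 0))), cons(a, cons(b, 0))), cons(cons(0, k(b, cons(0, b))), b)), cons(k(cons(cons(b, cons(a, b)), cons(a, 0)), cons(cons(0, b), k(b, cons(0, b)))), a)), a):
1. cons(cons(k(cons(cons(0, cons(cons(a, a), cons(a, 0))), cons(a, cons(b, 0))), cons(cons(0, k(b, cons(0, b))), b)), cons(k(cons(cons(b, cons(a, b)), cons(a, 0)), cons(cons(0, b), k(b, cons(0, b)))), a)), a)  →  cons(cons(k(cons(cons(0, cons(cons(a, a), cons(a, 0))), cons(a, cons(b, 0))), cons(cons(0, b), b)), cons(k(cons(cons(b, cons(a, b)), cons(a, 0)), cons(cons(0, b), k(b, cons(0, b)))), a)), a)   [R5 at 1.1.2.1.2]
2. cons(cons(k(cons(cons(0, cons(cons(a, a), cons(a, 0))), cons(a, cons(b, 0))), cons(cons(0, b), b)), cons(k(cons(cons(b, cons(a, b)), cons(a, 0)), cons(cons(0, b), k(b, cons(0, b)))), a)), a)  →  cons(cons(0, cons(k(cons(cons(b, cons(a, b)), cons(a, 0)), cons(cons(0, b), k(b, cons(0, b)))), a)), a)   [R2 at 1.1]
3. cons(cons(0, cons(k(cons(cons(b, cons(a, b)), cons(a, 0)), cons(cons(0, b), k(b, cons(0, b)))), a)), a)  →  cons(cons(0, cons(k(cons(cons(b, cons(a, b)), cons(a, 0)), cons(cons(0, b), b)), a)), a)   [R5 at 1.2.1.2.2]
4. cons(cons(0, cons(k(cons(cons(b, cons(a, b)), cons(a, 0)), cons(cons(0, b), b)), a)), a)  →  cons(cons(0, cons(0, a)), a)   [R2 at 1.2.1]

yes — NF(t₁) = cons(cons(0, cons(0, a)), a), NF(t₂) = cons(cons(0, cons(0, a)), a)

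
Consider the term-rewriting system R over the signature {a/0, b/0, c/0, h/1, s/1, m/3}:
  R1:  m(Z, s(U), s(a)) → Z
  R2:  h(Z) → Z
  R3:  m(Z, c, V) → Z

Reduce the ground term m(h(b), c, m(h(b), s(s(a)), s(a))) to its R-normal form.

b

1. m(h(b), c, m(h(b), s(s(a)), s(a)))  →  h(b)   [R3 at ε]
2. h(b)  →  b   [R2 at ε]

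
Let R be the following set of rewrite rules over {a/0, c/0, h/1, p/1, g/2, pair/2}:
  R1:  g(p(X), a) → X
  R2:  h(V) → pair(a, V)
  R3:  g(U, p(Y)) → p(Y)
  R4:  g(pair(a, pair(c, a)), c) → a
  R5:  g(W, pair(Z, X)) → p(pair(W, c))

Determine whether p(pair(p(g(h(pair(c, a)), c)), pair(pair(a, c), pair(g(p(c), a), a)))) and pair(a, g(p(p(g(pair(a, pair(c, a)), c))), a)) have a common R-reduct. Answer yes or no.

Reduce t₁ = p(pair(p(g(h(pair(c, a)), c)), pair(pair(a, c), pair(g(p(c), a), a)))):
1. p(pair(p(g(h(pair(c, a)), c)), pair(pair(a, c), pair(g(p(c), a), a))))  →  p(pair(p(g(pair(a, pair(c, a)), c)), pair(pair(a, c), pair(g(p(c), a), a))))   [R2 at 1.1.1.1]
2. p(pair(p(g(pair(a, pair(c, a)), c)), pair(pair(a, c), pair(g(p(c), a), a))))  →  p(pair(p(a), pair(pair(a, c), pair(g(p(c), a), a))))   [R4 at 1.1.1]
3. p(pair(p(a), pair(pair(a, c), pair(g(p(c), a), a))))  →  p(pair(p(a), pair(pair(a, c), pair(c, a))))   [R1 at 1.2.2.1]

Reduce t₂ = pair(a, g(p(p(g(pair(a, pair(c, a)), c))), a)):
1. pair(a, g(p(p(g(pair(a, pair(c, a)), c))), a))  →  pair(a, p(g(pair(a, pair(c, a)), c)))   [R1 at 2]
2. pair(a, p(g(pair(a, pair(c, a)), c)))  →  pair(a, p(a))   [R4 at 2.1]

no — NF(t₁) = p(pair(p(a), pair(pair(a, c), pair(c, a)))), NF(t₂) = pair(a, p(a))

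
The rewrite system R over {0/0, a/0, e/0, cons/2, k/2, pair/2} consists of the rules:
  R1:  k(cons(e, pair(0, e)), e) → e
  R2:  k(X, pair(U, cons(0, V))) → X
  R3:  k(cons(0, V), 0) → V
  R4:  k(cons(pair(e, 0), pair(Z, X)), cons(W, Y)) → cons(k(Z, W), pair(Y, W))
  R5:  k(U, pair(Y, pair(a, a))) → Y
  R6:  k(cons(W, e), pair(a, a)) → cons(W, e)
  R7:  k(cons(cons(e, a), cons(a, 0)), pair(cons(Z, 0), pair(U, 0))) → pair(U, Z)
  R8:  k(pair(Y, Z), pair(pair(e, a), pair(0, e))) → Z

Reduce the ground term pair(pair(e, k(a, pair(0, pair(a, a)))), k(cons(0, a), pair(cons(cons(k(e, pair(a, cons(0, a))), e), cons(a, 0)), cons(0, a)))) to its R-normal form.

pair(pair(e, 0), cons(0, a))

1. pair(pair(e, k(a, pair(0, pair(a, a)))), k(cons(0, a), pair(cons(cons(k(e, pair(a, cons(0, a))), e), cons(a, 0)), cons(0, a))))  →  pair(pair(e, 0), k(cons(0, a), pair(cons(cons(k(e, pair(a, cons(0, a))), e), cons(a, 0)), cons(0, a))))   [R5 at 1.2]
2. pair(pair(e, 0), k(cons(0, a), pair(cons(cons(k(e, pair(a, cons(0, a))), e), cons(a, 0)), cons(0, a))))  →  pair(pair(e, 0), cons(0, a))   [R2 at 2]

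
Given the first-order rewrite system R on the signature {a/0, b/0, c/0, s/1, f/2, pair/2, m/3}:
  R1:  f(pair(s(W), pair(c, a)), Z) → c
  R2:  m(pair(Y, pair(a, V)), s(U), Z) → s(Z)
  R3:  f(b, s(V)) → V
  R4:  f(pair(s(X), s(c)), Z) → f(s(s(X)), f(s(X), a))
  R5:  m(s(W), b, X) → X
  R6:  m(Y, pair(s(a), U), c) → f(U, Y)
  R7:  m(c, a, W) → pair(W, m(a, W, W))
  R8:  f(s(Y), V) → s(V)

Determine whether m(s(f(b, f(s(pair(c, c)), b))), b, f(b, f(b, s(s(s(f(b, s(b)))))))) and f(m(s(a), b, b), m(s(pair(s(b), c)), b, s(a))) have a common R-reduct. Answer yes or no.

no — NF(t₁) = s(b), NF(t₂) = a

Reduce t₁ = m(s(f(b, f(s(pair(c, c)), b))), b, f(b, f(b, s(s(s(f(b, s(b)))))))):
1. m(s(f(b, f(s(pair(c, c)), b))), b, f(b, f(b, s(s(s(f(b, s(b))))))))  →  f(b, f(b, s(s(s(f(b, s(b)))))))   [R5 at ε]
2. f(b, f(b, s(s(s(f(b, s(b)))))))  →  f(b, s(s(f(b, s(b)))))   [R3 at 2]
3. f(b, s(s(f(b, s(b)))))  →  s(f(b, s(b)))   [R3 at ε]
4. s(f(b, s(b)))  →  s(b)   [R3 at 1]

Reduce t₂ = f(m(s(a), b, b), m(s(pair(s(b), c)), b, s(a))):
1. f(m(s(a), b, b), m(s(pair(s(b), c)), b, s(a)))  →  f(b, m(s(pair(s(b), c)), b, s(a)))   [R5 at 1]
2. f(b, m(s(pair(s(b), c)), b, s(a)))  →  f(b, s(a))   [R5 at 2]
3. f(b, s(a))  →  a   [R3 at ε]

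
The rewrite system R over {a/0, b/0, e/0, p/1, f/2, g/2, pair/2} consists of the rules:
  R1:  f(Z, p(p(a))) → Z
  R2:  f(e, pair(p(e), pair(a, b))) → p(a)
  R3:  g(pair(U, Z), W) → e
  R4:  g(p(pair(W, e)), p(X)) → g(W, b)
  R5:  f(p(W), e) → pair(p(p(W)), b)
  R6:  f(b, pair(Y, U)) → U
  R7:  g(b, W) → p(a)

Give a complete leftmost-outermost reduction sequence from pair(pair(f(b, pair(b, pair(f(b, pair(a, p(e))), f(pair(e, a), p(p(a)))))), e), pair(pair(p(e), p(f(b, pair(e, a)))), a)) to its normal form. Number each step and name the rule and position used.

pair(pair(pair(p(e), pair(e, a)), e), pair(pair(p(e), p(a)), a))

1. pair(pair(f(b, pair(b, pair(f(b, pair(a, p(e))), f(pair(e, a), p(p(a)))))), e), pair(pair(p(e), p(f(b, pair(e, a)))), a))  →  pair(pair(pair(f(b, pair(a, p(e))), f(pair(e, a), p(p(a)))), e), pair(pair(p(e), p(f(b, pair(e, a)))), a))   [R6 at 1.1]
2. pair(pair(pair(f(b, pair(a, p(e))), f(pair(e, a), p(p(a)))), e), pair(pair(p(e), p(f(b, pair(e, a)))), a))  →  pair(pair(pair(p(e), f(pair(e, a), p(p(a)))), e), pair(pair(p(e), p(f(b, pair(e, a)))), a))   [R6 at 1.1.1]
3. pair(pair(pair(p(e), f(pair(e, a), p(p(a)))), e), pair(pair(p(e), p(f(b, pair(e, a)))), a))  →  pair(pair(pair(p(e), pair(e, a)), e), pair(pair(p(e), p(f(b, pair(e, a)))), a))   [R1 at 1.1.2]
4. pair(pair(pair(p(e), pair(e, a)), e), pair(pair(p(e), p(f(b, pair(e, a)))), a))  →  pair(pair(pair(p(e), pair(e, a)), e), pair(pair(p(e), p(a)), a))   [R6 at 2.1.2.1]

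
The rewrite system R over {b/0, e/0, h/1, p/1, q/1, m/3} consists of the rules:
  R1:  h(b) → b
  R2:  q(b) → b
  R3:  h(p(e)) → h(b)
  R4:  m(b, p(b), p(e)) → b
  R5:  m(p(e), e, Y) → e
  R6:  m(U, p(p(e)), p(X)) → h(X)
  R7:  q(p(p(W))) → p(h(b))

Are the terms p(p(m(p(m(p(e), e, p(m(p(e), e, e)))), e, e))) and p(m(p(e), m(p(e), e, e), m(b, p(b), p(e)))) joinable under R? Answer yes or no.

no — NF(t₁) = p(p(e)), NF(t₂) = p(e)

Reduce t₁ = p(p(m(p(m(p(e), e, p(m(p(e), e, e)))), e, e))):
1. p(p(m(p(m(p(e), e, p(m(p(e), e, e)))), e, e)))  →  p(p(m(p(e), e, e)))   [R5 at 1.1.1.1]
2. p(p(m(p(e), e, e)))  →  p(p(e))   [R5 at 1.1]

Reduce t₂ = p(m(p(e), m(p(e), e, e), m(b, p(b), p(e)))):
1. p(m(p(e), m(p(e), e, e), m(b, p(b), p(e))))  →  p(m(p(e), e, m(b, p(b), p(e))))   [R5 at 1.2]
2. p(m(p(e), e, m(b, p(b), p(e))))  →  p(e)   [R5 at 1]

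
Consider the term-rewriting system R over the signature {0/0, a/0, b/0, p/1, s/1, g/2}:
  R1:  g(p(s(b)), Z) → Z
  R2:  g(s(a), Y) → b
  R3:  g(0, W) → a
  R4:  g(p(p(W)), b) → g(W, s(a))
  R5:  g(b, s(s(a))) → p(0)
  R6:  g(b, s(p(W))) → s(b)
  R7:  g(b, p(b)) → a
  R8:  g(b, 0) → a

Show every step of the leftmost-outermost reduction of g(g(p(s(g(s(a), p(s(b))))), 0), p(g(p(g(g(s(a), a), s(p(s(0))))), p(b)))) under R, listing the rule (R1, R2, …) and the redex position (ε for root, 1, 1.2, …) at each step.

1. g(g(p(s(g(s(a), p(s(b))))), 0), p(g(p(g(g(s(a), a), s(p(s(0))))), p(b))))  →  g(g(p(s(b)), 0), p(g(p(g(g(s(a), a), s(p(s(0))))), p(b))))   [R2 at 1.1.1.1]
2. g(g(p(s(b)), 0), p(g(p(g(g(s(a), a), s(p(s(0))))), p(b))))  →  g(0, p(g(p(g(g(s(a), a), s(p(s(0))))), p(b))))   [R1 at 1]
3. g(0, p(g(p(g(g(s(a), a), s(p(s(0))))), p(b))))  →  a   [R3 at ε]

a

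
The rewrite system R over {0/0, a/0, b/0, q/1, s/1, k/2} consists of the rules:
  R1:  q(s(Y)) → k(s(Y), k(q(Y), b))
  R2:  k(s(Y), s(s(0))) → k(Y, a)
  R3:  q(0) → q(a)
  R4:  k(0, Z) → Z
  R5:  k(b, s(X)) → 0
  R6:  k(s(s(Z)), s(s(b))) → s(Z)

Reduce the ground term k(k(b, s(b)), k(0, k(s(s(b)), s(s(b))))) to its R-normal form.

s(b)

1. k(k(b, s(b)), k(0, k(s(s(b)), s(s(b)))))  →  k(0, k(0, k(s(s(b)), s(s(b)))))   [R5 at 1]
2. k(0, k(0, k(s(s(b)), s(s(b)))))  →  k(0, k(s(s(b)), s(s(b))))   [R4 at ε]
3. k(0, k(s(s(b)), s(s(b))))  →  k(s(s(b)), s(s(b)))   [R4 at ε]
4. k(s(s(b)), s(s(b)))  →  s(b)   [R6 at ε]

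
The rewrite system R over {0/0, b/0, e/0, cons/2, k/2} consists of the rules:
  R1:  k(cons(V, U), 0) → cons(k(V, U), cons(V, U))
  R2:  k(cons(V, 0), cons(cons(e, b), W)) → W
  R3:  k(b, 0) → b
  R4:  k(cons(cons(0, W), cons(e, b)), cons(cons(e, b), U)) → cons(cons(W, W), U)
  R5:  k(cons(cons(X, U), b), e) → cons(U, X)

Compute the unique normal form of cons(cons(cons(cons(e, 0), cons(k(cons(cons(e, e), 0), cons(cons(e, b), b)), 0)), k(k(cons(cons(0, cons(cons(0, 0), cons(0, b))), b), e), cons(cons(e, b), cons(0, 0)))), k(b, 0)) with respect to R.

cons(cons(cons(cons(e, 0), cons(b, 0)), cons(0, 0)), b)

1. cons(cons(cons(cons(e, 0), cons(k(cons(cons(e, e), 0), cons(cons(e, b), b)), 0)), k(k(cons(cons(0, cons(cons(0, 0), cons(0, b))), b), e), cons(cons(e, b), cons(0, 0)))), k(b, 0))  →  cons(cons(cons(cons(e, 0), cons(b, 0)), k(k(cons(cons(0, cons(cons(0, 0), cons(0, b))), b), e), cons(cons(e, b), cons(0, 0)))), k(b, 0))   [R2 at 1.1.2.1]
2. cons(cons(cons(cons(e, 0), cons(b, 0)), k(k(cons(cons(0, cons(cons(0, 0), cons(0, b))), b), e), cons(cons(e, b), cons(0, 0)))), k(b, 0))  →  cons(cons(cons(cons(e, 0), cons(b, 0)), k(cons(cons(cons(0, 0), cons(0, b)), 0), cons(cons(e, b), cons(0, 0)))), k(b, 0))   [R5 at 1.2.1]
3. cons(cons(cons(cons(e, 0), cons(b, 0)), k(cons(cons(cons(0, 0), cons(0, b)), 0), cons(cons(e, b), cons(0, 0)))), k(b, 0))  →  cons(cons(cons(cons(e, 0), cons(b, 0)), cons(0, 0)), k(b, 0))   [R2 at 1.2]
4. cons(cons(cons(cons(e, 0), cons(b, 0)), cons(0, 0)), k(b, 0))  →  cons(cons(cons(cons(e, 0), cons(b, 0)), cons(0, 0)), b)   [R3 at 2]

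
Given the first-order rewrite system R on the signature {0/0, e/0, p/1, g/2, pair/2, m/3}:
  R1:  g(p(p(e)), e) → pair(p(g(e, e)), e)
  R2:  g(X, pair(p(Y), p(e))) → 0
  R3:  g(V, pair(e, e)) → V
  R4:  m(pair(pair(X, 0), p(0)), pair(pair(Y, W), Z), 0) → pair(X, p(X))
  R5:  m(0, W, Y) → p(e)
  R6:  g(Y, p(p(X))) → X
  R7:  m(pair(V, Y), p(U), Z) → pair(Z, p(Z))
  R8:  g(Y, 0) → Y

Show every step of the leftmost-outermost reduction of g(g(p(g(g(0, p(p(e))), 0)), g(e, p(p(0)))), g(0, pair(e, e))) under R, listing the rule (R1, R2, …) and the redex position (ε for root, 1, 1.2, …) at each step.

1. g(g(p(g(g(0, p(p(e))), 0)), g(e, p(p(0)))), g(0, pair(e, e)))  →  g(g(p(g(0, p(p(e)))), g(e, p(p(0)))), g(0, pair(e, e)))   [R8 at 1.1.1]
2. g(g(p(g(0, p(p(e)))), g(e, p(p(0)))), g(0, pair(e, e)))  →  g(g(p(e), g(e, p(p(0)))), g(0, pair(e, e)))   [R6 at 1.1.1]
3. g(g(p(e), g(e, p(p(0)))), g(0, pair(e, e)))  →  g(g(p(e), 0), g(0, pair(e, e)))   [R6 at 1.2]
4. g(g(p(e), 0), g(0, pair(e, e)))  →  g(p(e), g(0, pair(e, e)))   [R8 at 1]
5. g(p(e), g(0, pair(e, e)))  →  g(p(e), 0)   [R3 at 2]
6. g(p(e), 0)  →  p(e)   [R8 at ε]

p(e)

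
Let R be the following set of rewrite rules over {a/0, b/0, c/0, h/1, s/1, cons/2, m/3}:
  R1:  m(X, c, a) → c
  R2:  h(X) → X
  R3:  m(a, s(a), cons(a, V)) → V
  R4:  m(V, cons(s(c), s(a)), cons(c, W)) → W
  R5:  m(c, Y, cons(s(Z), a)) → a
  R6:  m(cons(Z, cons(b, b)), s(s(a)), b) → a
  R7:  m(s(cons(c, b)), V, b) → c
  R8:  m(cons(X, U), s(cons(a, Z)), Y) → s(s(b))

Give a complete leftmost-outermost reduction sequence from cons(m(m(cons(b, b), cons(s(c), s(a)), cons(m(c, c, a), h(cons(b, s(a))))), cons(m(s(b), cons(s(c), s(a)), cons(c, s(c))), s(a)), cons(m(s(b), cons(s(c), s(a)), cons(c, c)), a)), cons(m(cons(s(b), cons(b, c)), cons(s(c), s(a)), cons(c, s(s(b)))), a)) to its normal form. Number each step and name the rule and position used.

1. cons(m(m(cons(b, b), cons(s(c), s(a)), cons(m(c, c, a), h(cons(b, s(a))))), cons(m(s(b), cons(s(c), s(a)), cons(c, s(c))), s(a)), cons(m(s(b), cons(s(c), s(a)), cons(c, c)), a)), cons(m(cons(s(b), cons(b, c)), cons(s(c), s(a)), cons(c, s(s(b)))), a))  →  cons(m(m(cons(b, b), cons(s(c), s(a)), cons(c, h(cons(b, s(a))))), cons(m(s(b), cons(s(c), s(a)), cons(c, s(c))), s(a)), cons(m(s(b), cons(s(c), s(a)), cons(c, c)), a)), cons(m(cons(s(b), cons(b, c)), cons(s(c), s(a)), cons(c, s(s(b)))), a))   [R1 at 1.1.3.1]
2. cons(m(m(cons(b, b), cons(s(c), s(a)), cons(c, h(cons(b, s(a))))), cons(m(s(b), cons(s(c), s(a)), cons(c, s(c))), s(a)), cons(m(s(b), cons(s(c), s(a)), cons(c, c)), a)), cons(m(cons(s(b), cons(b, c)), cons(s(c), s(a)), cons(c, s(s(b)))), a))  →  cons(m(h(cons(b, s(a))), cons(m(s(b), cons(s(c), s(a)), cons(c, s(c))), s(a)), cons(m(s(b), cons(s(c), s(a)), cons(c, c)), a)), cons(m(cons(s(b), cons(b, c)), cons(s(c), s(a)), cons(c, s(s(b)))), a))   [R4 at 1.1]
3. cons(m(h(cons(b, s(a))), cons(m(s(b), cons(s(c), s(a)), cons(c, s(c))), s(a)), cons(m(s(b), cons(s(c), s(a)), cons(c, c)), a)), cons(m(cons(s(b), cons(b, c)), cons(s(c), s(a)), cons(c, s(s(b)))), a))  →  cons(m(cons(b, s(a)), cons(m(s(b), cons(s(c), s(a)), cons(c, s(c))), s(a)), cons(m(s(b), cons(s(c), s(a)), cons(c, c)), a)), cons(m(cons(s(b), cons(b, c)), cons(s(c), s(a)), cons(c, s(s(b)))), a))   [R2 at 1.1]
4. cons(m(cons(b, s(a)), cons(m(s(b), cons(s(c), s(a)), cons(c, s(c))), s(a)), cons(m(s(b), cons(s(c), s(a)), cons(c, c)), a)), cons(m(cons(s(b), cons(b, c)), cons(s(c), s(a)), cons(c, s(s(b)))), a))  →  cons(m(cons(b, s(a)), cons(s(c), s(a)), cons(m(s(b), cons(s(c), s(a)), cons(c, c)), a)), cons(m(cons(s(b), cons(b, c)), cons(s(c), s(a)), cons(c, s(s(b)))), a))   [R4 at 1.2.1]
5. cons(m(cons(b, s(a)), cons(s(c), s(a)), cons(m(s(b), cons(s(c), s(a)), cons(c, c)), a)), cons(m(cons(s(b), cons(b, c)), cons(s(c), s(a)), cons(c, s(s(b)))), a))  →  cons(m(cons(b, s(a)), cons(s(c), s(a)), cons(c, a)), cons(m(cons(s(b), cons(b, c)), cons(s(c), s(a)), cons(c, s(s(b)))), a))   [R4 at 1.3.1]
6. cons(m(cons(b, s(a)), cons(s(c), s(a)), cons(c, a)), cons(m(cons(s(b), cons(b, c)), cons(s(c), s(a)), cons(c, s(s(b)))), a))  →  cons(a, cons(m(cons(s(b), cons(b, c)), cons(s(c), s(a)), cons(c, s(s(b)))), a))   [R4 at 1]
7. cons(a, cons(m(cons(s(b), cons(b, c)), cons(s(c), s(a)), cons(c, s(s(b)))), a))  →  cons(a, cons(s(s(b)), a))   [R4 at 2.1]

cons(a, cons(s(s(b)), a))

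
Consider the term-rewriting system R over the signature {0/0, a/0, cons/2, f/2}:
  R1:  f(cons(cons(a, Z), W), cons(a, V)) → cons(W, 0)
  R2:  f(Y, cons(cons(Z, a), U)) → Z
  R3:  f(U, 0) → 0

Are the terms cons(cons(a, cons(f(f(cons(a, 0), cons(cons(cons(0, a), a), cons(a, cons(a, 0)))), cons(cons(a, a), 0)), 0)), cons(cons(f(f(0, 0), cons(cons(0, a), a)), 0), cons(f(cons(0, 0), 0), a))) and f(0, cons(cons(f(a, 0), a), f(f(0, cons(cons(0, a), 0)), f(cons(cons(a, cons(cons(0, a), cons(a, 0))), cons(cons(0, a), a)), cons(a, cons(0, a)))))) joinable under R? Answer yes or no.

no — NF(t₁) = cons(cons(a, cons(a, 0)), cons(cons(0, 0), cons(0, a))), NF(t₂) = 0

Reduce t₁ = cons(cons(a, cons(f(f(cons(a, 0), cons(cons(cons(0, a), a), cons(a, cons(a, 0)))), cons(cons(a, a), 0)), 0)), cons(cons(f(f(0, 0), cons(cons(0, a), a)), 0), cons(f(cons(0, 0), 0), a))):
1. cons(cons(a, cons(f(f(cons(a, 0), cons(cons(cons(0, a), a), cons(a, cons(a, 0)))), cons(cons(a, a), 0)), 0)), cons(cons(f(f(0, 0), cons(cons(0, a), a)), 0), cons(f(cons(0, 0), 0), a)))  →  cons(cons(a, cons(a, 0)), cons(cons(f(f(0, 0), cons(cons(0, a), a)), 0), cons(f(cons(0, 0), 0), a)))   [R2 at 1.2.1]
2. cons(cons(a, cons(a, 0)), cons(cons(f(f(0, 0), cons(cons(0, a), a)), 0), cons(f(cons(0, 0), 0), a)))  →  cons(cons(a, cons(a, 0)), cons(cons(0, 0), cons(f(cons(0, 0), 0), a)))   [R2 at 2.1.1]
3. cons(cons(a, cons(a, 0)), cons(cons(0, 0), cons(f(cons(0, 0), 0), a)))  →  cons(cons(a, cons(a, 0)), cons(cons(0, 0), cons(0, a)))   [R3 at 2.2.1]

Reduce t₂ = f(0, cons(cons(f(a, 0), a), f(f(0, cons(cons(0, a), 0)), f(cons(cons(a, cons(cons(0, a), cons(a, 0))), cons(cons(0, a), a)), cons(a, cons(0, a)))))):
1. f(0, cons(cons(f(a, 0), a), f(f(0, cons(cons(0, a), 0)), f(cons(cons(a, cons(cons(0, a), cons(a, 0))), cons(cons(0, a), a)), cons(a, cons(0, a))))))  →  f(a, 0)   [R2 at ε]
2. f(a, 0)  →  0   [R3 at ε]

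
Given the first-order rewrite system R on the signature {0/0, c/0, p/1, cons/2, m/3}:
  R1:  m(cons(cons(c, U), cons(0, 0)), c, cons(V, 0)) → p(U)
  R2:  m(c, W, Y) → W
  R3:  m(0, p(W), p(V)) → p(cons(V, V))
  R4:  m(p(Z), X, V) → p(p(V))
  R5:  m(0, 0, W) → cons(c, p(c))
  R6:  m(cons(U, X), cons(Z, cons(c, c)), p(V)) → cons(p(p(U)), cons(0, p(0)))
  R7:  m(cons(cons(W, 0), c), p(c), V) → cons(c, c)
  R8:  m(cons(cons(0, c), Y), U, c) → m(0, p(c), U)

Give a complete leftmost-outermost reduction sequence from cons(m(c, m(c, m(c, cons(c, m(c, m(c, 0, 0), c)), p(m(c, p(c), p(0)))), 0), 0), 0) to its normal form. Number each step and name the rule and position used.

cons(cons(c, 0), 0)

1. cons(m(c, m(c, m(c, cons(c, m(c, m(c, 0, 0), c)), p(m(c, p(c), p(0)))), 0), 0), 0)  →  cons(m(c, m(c, cons(c, m(c, m(c, 0, 0), c)), p(m(c, p(c), p(0)))), 0), 0)   [R2 at 1]
2. cons(m(c, m(c, cons(c, m(c, m(c, 0, 0), c)), p(m(c, p(c), p(0)))), 0), 0)  →  cons(m(c, cons(c, m(c, m(c, 0, 0), c)), p(m(c, p(c), p(0)))), 0)   [R2 at 1]
3. cons(m(c, cons(c, m(c, m(c, 0, 0), c)), p(m(c, p(c), p(0)))), 0)  →  cons(cons(c, m(c, m(c, 0, 0), c)), 0)   [R2 at 1]
4. cons(cons(c, m(c, m(c, 0, 0), c)), 0)  →  cons(cons(c, m(c, 0, 0)), 0)   [R2 at 1.2]
5. cons(cons(c, m(c, 0, 0)), 0)  →  cons(cons(c, 0), 0)   [R2 at 1.2]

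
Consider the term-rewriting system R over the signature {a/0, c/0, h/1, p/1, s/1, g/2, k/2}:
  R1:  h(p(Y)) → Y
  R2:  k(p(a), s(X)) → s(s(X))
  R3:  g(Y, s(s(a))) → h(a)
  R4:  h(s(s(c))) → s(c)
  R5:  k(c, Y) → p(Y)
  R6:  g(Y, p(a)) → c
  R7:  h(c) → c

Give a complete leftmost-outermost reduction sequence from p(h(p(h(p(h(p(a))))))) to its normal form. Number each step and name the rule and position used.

p(a)

1. p(h(p(h(p(h(p(a)))))))  →  p(h(p(h(p(a)))))   [R1 at 1]
2. p(h(p(h(p(a)))))  →  p(h(p(a)))   [R1 at 1]
3. p(h(p(a)))  →  p(a)   [R1 at 1]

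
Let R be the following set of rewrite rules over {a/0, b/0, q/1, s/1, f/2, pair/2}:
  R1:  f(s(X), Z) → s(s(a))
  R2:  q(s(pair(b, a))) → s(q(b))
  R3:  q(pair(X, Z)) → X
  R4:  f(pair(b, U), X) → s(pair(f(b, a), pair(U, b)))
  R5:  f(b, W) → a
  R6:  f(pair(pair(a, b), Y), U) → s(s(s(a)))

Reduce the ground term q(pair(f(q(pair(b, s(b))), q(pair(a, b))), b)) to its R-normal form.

a

1. q(pair(f(q(pair(b, s(b))), q(pair(a, b))), b))  →  f(q(pair(b, s(b))), q(pair(a, b)))   [R3 at ε]
2. f(q(pair(b, s(b))), q(pair(a, b)))  →  f(b, q(pair(a, b)))   [R3 at 1]
3. f(b, q(pair(a, b)))  →  a   [R5 at ε]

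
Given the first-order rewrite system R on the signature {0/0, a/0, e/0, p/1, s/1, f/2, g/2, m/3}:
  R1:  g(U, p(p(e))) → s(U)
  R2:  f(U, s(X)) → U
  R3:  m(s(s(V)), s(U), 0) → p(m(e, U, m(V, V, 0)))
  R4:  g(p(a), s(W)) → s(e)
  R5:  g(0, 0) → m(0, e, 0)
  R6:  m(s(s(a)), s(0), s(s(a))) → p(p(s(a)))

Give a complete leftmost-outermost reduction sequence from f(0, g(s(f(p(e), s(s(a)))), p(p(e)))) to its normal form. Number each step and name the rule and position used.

0

1. f(0, g(s(f(p(e), s(s(a)))), p(p(e))))  →  f(0, s(s(f(p(e), s(s(a))))))   [R1 at 2]
2. f(0, s(s(f(p(e), s(s(a))))))  →  0   [R2 at ε]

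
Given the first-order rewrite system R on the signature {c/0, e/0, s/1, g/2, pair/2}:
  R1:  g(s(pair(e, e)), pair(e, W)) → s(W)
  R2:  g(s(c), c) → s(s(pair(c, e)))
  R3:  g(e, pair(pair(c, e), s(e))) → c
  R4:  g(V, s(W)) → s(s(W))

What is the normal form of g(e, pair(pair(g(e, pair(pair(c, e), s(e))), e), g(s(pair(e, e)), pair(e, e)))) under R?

c

1. g(e, pair(pair(g(e, pair(pair(c, e), s(e))), e), g(s(pair(e, e)), pair(e, e))))  →  g(e, pair(pair(c, e), g(s(pair(e, e)), pair(e, e))))   [R3 at 2.1.1]
2. g(e, pair(pair(c, e), g(s(pair(e, e)), pair(e, e))))  →  g(e, pair(pair(c, e), s(e)))   [R1 at 2.2]
3. g(e, pair(pair(c, e), s(e)))  →  c   [R3 at ε]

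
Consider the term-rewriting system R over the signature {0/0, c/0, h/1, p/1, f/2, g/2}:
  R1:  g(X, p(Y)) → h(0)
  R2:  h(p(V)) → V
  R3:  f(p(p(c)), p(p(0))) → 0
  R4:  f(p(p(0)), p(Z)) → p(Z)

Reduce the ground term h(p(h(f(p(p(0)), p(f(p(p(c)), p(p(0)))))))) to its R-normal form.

0

1. h(p(h(f(p(p(0)), p(f(p(p(c)), p(p(0))))))))  →  h(f(p(p(0)), p(f(p(p(c)), p(p(0))))))   [R2 at ε]
2. h(f(p(p(0)), p(f(p(p(c)), p(p(0))))))  →  h(p(f(p(p(c)), p(p(0)))))   [R4 at 1]
3. h(p(f(p(p(c)), p(p(0)))))  →  f(p(p(c)), p(p(0)))   [R2 at ε]
4. f(p(p(c)), p(p(0)))  →  0   [R3 at ε]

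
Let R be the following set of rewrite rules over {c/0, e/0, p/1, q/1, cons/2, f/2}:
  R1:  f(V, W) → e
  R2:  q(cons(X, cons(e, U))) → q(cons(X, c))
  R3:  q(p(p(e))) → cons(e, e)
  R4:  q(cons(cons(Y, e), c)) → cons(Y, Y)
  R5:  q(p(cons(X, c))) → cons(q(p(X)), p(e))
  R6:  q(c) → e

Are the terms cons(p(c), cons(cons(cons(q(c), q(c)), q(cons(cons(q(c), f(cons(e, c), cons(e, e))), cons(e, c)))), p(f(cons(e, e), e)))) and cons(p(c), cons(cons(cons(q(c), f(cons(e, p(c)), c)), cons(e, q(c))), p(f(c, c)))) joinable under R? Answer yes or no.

Reduce t₁ = cons(p(c), cons(cons(cons(q(c), q(c)), q(cons(cons(q(c), f(cons(e, c), cons(e, e))), cons(e, c)))), p(f(cons(e, e), e)))):
1. cons(p(c), cons(cons(cons(q(c), q(c)), q(cons(cons(q(c), f(cons(e, c), cons(e, e))), cons(e, c)))), p(f(cons(e, e), e))))  →  cons(p(c), cons(cons(cons(e, q(c)), q(cons(cons(q(c), f(cons(e, c), cons(e, e))), cons(e, c)))), p(f(cons(e, e), e))))   [R6 at 2.1.1.1]
2. cons(p(c), cons(cons(cons(e, q(c)), q(cons(cons(q(c), f(cons(e, c), cons(e, e))), cons(e, c)))), p(f(cons(e, e), e))))  →  cons(p(c), cons(cons(cons(e, e), q(cons(cons(q(c), f(cons(e, c), cons(e, e))), cons(e, c)))), p(f(cons(e, e), e))))   [R6 at 2.1.1.2]
3. cons(p(c), cons(cons(cons(e, e), q(cons(cons(q(c), f(cons(e, c), cons(e, e))), cons(e, c)))), p(f(cons(e, e), e))))  →  cons(p(c), cons(cons(cons(e, e), q(cons(cons(q(c), f(cons(e, c), cons(e, e))), c))), p(f(cons(e, e), e))))   [R2 at 2.1.2]
4. cons(p(c), cons(cons(cons(e, e), q(cons(cons(q(c), f(cons(e, c), cons(e, e))), c))), p(f(cons(e, e), e))))  →  cons(p(c), cons(cons(cons(e, e), q(cons(cons(e, f(cons(e, c), cons(e, e))), c))), p(f(cons(e, e), e))))   [R6 at 2.1.2.1.1.1]
5. cons(p(c), cons(cons(cons(e, e), q(cons(cons(e, f(cons(e, c), cons(e, e))), c))), p(f(cons(e, e), e))))  →  cons(p(c), cons(cons(cons(e, e), q(cons(cons(e, e), c))), p(f(cons(e, e), e))))   [R1 at 2.1.2.1.1.2]
6. cons(p(c), cons(cons(cons(e, e), q(cons(cons(e, e), c))), p(f(cons(e, e), e))))  →  cons(p(c), cons(cons(cons(e, e), cons(e, e)), p(f(cons(e, e), e))))   [R4 at 2.1.2]
7. cons(p(c), cons(cons(cons(e, e), cons(e, e)), p(f(cons(e, e), e))))  →  cons(p(c), cons(cons(cons(e, e), cons(e, e)), p(e)))   [R1 at 2.2.1]

Reduce t₂ = cons(p(c), cons(cons(cons(q(c), f(cons(e, p(c)), c)), cons(e, q(c))), p(f(c, c)))):
1. cons(p(c), cons(cons(cons(q(c), f(cons(e, p(c)), c)), cons(e, q(c))), p(f(c, c))))  →  cons(p(c), cons(cons(cons(e, f(cons(e, p(c)), c)), cons(e, q(c))), p(f(c, c))))   [R6 at 2.1.1.1]
2. cons(p(c), cons(cons(cons(e, f(cons(e, p(c)), c)), cons(e, q(c))), p(f(c, c))))  →  cons(p(c), cons(cons(cons(e, e), cons(e, q(c))), p(f(c, c))))   [R1 at 2.1.1.2]
3. cons(p(c), cons(cons(cons(e, e), cons(e, q(c))), p(f(c, c))))  →  cons(p(c), cons(cons(cons(e, e), cons(e, e)), p(f(c, c))))   [R6 at 2.1.2.2]
4. cons(p(c), cons(cons(cons(e, e), cons(e, e)), p(f(c, c))))  →  cons(p(c), cons(cons(cons(e, e), cons(e, e)), p(e)))   [R1 at 2.2.1]

yes — NF(t₁) = cons(p(c), cons(cons(cons(e, e), cons(e, e)), p(e))), NF(t₂) = cons(p(c), cons(cons(cons(e, e), cons(e, e)), p(e)))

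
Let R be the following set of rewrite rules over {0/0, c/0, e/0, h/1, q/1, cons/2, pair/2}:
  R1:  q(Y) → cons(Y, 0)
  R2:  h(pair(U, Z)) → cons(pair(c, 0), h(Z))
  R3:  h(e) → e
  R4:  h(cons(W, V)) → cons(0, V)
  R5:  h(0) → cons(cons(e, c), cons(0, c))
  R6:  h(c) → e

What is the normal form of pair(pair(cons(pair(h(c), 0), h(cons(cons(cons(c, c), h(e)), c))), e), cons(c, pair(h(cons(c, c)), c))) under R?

pair(pair(cons(pair(e, 0), cons(0, c)), e), cons(c, pair(cons(0, c), c)))

1. pair(pair(cons(pair(h(c), 0), h(cons(cons(cons(c, c), h(e)), c))), e), cons(c, pair(h(cons(c, c)), c)))  →  pair(pair(cons(pair(e, 0), h(cons(cons(cons(c, c), h(e)), c))), e), cons(c, pair(h(cons(c, c)), c)))   [R6 at 1.1.1.1]
2. pair(pair(cons(pair(e, 0), h(cons(cons(cons(c, c), h(e)), c))), e), cons(c, pair(h(cons(c, c)), c)))  →  pair(pair(cons(pair(e, 0), cons(0, c)), e), cons(c, pair(h(cons(c, c)), c)))   [R4 at 1.1.2]
3. pair(pair(cons(pair(e, 0), cons(0, c)), e), cons(c, pair(h(cons(c, c)), c)))  →  pair(pair(cons(pair(e, 0), cons(0, c)), e), cons(c, pair(cons(0, c), c)))   [R4 at 2.2.1]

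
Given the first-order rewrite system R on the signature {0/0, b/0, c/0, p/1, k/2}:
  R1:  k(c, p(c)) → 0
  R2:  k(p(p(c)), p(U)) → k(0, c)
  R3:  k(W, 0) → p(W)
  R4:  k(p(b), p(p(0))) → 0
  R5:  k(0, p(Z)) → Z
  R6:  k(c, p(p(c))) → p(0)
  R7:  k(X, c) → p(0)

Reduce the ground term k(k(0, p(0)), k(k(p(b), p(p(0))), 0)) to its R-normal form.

0

1. k(k(0, p(0)), k(k(p(b), p(p(0))), 0))  →  k(0, k(k(p(b), p(p(0))), 0))   [R5 at 1]
2. k(0, k(k(p(b), p(p(0))), 0))  →  k(0, p(k(p(b), p(p(0)))))   [R3 at 2]
3. k(0, p(k(p(b), p(p(0)))))  →  k(p(b), p(p(0)))   [R5 at ε]
4. k(p(b), p(p(0)))  →  0   [R4 at ε]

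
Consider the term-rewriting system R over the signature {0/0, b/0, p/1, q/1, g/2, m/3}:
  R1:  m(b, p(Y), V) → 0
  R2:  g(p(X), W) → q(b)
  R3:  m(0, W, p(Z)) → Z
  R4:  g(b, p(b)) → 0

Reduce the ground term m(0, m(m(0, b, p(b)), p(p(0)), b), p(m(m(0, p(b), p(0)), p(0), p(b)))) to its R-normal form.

1. m(0, m(m(0, b, p(b)), p(p(0)), b), p(m(m(0, p(b), p(0)), p(0), p(b))))  →  m(m(0, p(b), p(0)), p(0), p(b))   [R3 at ε]
2. m(m(0, p(b), p(0)), p(0), p(b))  →  m(0, p(0), p(b))   [R3 at 1]
3. m(0, p(0), p(b))  →  b   [R3 at ε]

b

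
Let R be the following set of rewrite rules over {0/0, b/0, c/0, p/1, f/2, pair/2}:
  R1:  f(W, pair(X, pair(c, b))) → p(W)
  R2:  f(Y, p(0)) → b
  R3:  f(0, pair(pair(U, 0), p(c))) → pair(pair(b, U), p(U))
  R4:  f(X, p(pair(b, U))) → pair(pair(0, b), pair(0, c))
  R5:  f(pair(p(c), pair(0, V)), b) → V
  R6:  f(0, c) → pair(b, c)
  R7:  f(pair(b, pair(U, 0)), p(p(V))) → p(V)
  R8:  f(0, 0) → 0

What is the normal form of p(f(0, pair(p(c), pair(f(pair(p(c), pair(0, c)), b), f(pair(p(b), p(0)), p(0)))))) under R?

1. p(f(0, pair(p(c), pair(f(pair(p(c), pair(0, c)), b), f(pair(p(b), p(0)), p(0))))))  →  p(f(0, pair(p(c), pair(c, f(pair(p(b), p(0)), p(0))))))   [R5 at 1.2.2.1]
2. p(f(0, pair(p(c), pair(c, f(pair(p(b), p(0)), p(0))))))  →  p(f(0, pair(p(c), pair(c, b))))   [R2 at 1.2.2.2]
3. p(f(0, pair(p(c), pair(c, b))))  →  p(p(0))   [R1 at 1]

p(p(0))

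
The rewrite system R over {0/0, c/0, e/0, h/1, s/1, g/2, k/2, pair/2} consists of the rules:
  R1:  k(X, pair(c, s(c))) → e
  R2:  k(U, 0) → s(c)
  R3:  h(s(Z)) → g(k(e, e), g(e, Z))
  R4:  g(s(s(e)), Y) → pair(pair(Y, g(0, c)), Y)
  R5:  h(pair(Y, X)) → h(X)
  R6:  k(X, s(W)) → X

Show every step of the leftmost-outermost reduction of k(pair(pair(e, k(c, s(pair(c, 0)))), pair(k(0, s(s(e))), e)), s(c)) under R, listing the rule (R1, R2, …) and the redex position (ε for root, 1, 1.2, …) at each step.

1. k(pair(pair(e, k(c, s(pair(c, 0)))), pair(k(0, s(s(e))), e)), s(c))  →  pair(pair(e, k(c, s(pair(c, 0)))), pair(k(0, s(s(e))), e))   [R6 at ε]
2. pair(pair(e, k(c, s(pair(c, 0)))), pair(k(0, s(s(e))), e))  →  pair(pair(e, c), pair(k(0, s(s(e))), e))   [R6 at 1.2]
3. pair(pair(e, c), pair(k(0, s(s(e))), e))  →  pair(pair(e, c), pair(0, e))   [R6 at 2.1]

pair(pair(e, c), pair(0, e))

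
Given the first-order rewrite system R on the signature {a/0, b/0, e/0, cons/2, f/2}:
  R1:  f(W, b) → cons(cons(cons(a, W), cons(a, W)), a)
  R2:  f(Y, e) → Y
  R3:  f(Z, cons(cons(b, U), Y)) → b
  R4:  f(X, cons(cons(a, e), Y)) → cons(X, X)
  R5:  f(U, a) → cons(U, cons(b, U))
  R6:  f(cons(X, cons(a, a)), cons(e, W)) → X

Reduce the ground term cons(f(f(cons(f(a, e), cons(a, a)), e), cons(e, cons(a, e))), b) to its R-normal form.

1. cons(f(f(cons(f(a, e), cons(a, a)), e), cons(e, cons(a, e))), b)  →  cons(f(cons(f(a, e), cons(a, a)), cons(e, cons(a, e))), b)   [R2 at 1.1]
2. cons(f(cons(f(a, e), cons(a, a)), cons(e, cons(a, e))), b)  →  cons(f(a, e), b)   [R6 at 1]
3. cons(f(a, e), b)  →  cons(a, b)   [R2 at 1]

cons(a, b)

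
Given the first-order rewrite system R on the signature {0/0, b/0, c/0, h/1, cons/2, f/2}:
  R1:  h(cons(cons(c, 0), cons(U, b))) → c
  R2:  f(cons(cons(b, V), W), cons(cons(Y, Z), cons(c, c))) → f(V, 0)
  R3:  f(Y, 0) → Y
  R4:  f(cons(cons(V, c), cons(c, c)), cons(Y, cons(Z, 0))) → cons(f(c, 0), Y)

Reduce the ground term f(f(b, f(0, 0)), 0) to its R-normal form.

1. f(f(b, f(0, 0)), 0)  →  f(b, f(0, 0))   [R3 at ε]
2. f(b, f(0, 0))  →  f(b, 0)   [R3 at 2]
3. f(b, 0)  →  b   [R3 at ε]

b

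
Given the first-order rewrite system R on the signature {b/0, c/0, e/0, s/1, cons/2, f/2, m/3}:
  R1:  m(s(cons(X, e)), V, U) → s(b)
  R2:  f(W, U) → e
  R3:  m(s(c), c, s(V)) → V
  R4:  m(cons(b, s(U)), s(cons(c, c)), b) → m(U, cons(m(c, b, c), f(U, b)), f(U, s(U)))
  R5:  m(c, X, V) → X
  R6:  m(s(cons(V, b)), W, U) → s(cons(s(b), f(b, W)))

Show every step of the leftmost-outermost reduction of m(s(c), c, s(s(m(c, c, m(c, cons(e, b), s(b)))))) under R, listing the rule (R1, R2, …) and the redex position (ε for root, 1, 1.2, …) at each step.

1. m(s(c), c, s(s(m(c, c, m(c, cons(e, b), s(b))))))  →  s(m(c, c, m(c, cons(e, b), s(b))))   [R3 at ε]
2. s(m(c, c, m(c, cons(e, b), s(b))))  →  s(c)   [R5 at 1]

s(c)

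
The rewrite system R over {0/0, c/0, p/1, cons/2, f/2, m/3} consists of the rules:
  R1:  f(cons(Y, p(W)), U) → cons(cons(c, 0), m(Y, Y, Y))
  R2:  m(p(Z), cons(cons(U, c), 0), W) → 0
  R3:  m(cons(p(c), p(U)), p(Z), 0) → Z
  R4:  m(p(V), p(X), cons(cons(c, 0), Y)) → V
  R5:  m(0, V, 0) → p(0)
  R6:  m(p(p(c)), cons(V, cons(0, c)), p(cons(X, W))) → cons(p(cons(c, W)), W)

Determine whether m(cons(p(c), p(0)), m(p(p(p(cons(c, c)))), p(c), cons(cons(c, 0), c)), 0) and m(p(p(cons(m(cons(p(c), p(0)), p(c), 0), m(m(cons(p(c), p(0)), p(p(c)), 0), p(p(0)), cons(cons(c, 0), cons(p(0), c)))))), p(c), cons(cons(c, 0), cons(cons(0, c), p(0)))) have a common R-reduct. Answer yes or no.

Reduce t₁ = m(cons(p(c), p(0)), m(p(p(p(cons(c, c)))), p(c), cons(cons(c, 0), c)), 0):
1. m(cons(p(c), p(0)), m(p(p(p(cons(c, c)))), p(c), cons(cons(c, 0), c)), 0)  →  m(cons(p(c), p(0)), p(p(cons(c, c))), 0)   [R4 at 2]
2. m(cons(p(c), p(0)), p(p(cons(c, c))), 0)  →  p(cons(c, c))   [R3 at ε]

Reduce t₂ = m(p(p(cons(m(cons(p(c), p(0)), p(c), 0), m(m(cons(p(c), p(0)), p(p(c)), 0), p(p(0)), cons(cons(c, 0), cons(p(0), c)))))), p(c), cons(cons(c, 0), cons(cons(0, c), p(0)))):
1. m(p(p(cons(m(cons(p(c), p(0)), p(c), 0), m(m(cons(p(c), p(0)), p(p(c)), 0), p(p(0)), cons(cons(c, 0), cons(p(0), c)))))), p(c), cons(cons(c, 0), cons(cons(0, c), p(0))))  →  p(cons(m(cons(p(c), p(0)), p(c), 0), m(m(cons(p(c), p(0)), p(p(c)), 0), p(p(0)), cons(cons(c, 0), cons(p(0), c)))))   [R4 at ε]
2. p(cons(m(cons(p(c), p(0)), p(c), 0), m(m(cons(p(c), p(0)), p(p(c)), 0), p(p(0)), cons(cons(c, 0), cons(p(0), c)))))  →  p(cons(c, m(m(cons(p(c), p(0)), p(p(c)), 0), p(p(0)), cons(cons(c, 0), cons(p(0), c)))))   [R3 at 1.1]
3. p(cons(c, m(m(cons(p(c), p(0)), p(p(c)), 0), p(p(0)), cons(cons(c, 0), cons(p(0), c)))))  →  p(cons(c, m(p(c), p(p(0)), cons(cons(c, 0), cons(p(0), c)))))   [R3 at 1.2.1]
4. p(cons(c, m(p(c), p(p(0)), cons(cons(c, 0), cons(p(0), c)))))  →  p(cons(c, c))   [R4 at 1.2]

yes — NF(t₁) = p(cons(c, c)), NF(t₂) = p(cons(c, c))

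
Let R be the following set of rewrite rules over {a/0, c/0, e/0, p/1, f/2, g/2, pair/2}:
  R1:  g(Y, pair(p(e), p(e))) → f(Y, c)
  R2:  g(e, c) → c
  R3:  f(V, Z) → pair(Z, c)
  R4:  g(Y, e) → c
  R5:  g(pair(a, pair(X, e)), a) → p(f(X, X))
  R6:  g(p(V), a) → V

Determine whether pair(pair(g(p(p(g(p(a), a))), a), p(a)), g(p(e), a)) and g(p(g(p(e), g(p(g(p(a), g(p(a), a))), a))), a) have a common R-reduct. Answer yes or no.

Reduce t₁ = pair(pair(g(p(p(g(p(a), a))), a), p(a)), g(p(e), a)):
1. pair(pair(g(p(p(g(p(a), a))), a), p(a)), g(p(e), a))  →  pair(pair(p(g(p(a), a)), p(a)), g(p(e), a))   [R6 at 1.1]
2. pair(pair(p(g(p(a), a)), p(a)), g(p(e), a))  →  pair(pair(p(a), p(a)), g(p(e), a))   [R6 at 1.1.1]
3. pair(pair(p(a), p(a)), g(p(e), a))  →  pair(pair(p(a), p(a)), e)   [R6 at 2]

Reduce t₂ = g(p(g(p(e), g(p(g(p(a), g(p(a), a))), a))), a):
1. g(p(g(p(e), g(p(g(p(a), g(p(a), a))), a))), a)  →  g(p(e), g(p(g(p(a), g(p(a), a))), a))   [R6 at ε]
2. g(p(e), g(p(g(p(a), g(p(a), a))), a))  →  g(p(e), g(p(a), g(p(a), a)))   [R6 at 2]
3. g(p(e), g(p(a), g(p(a), a)))  →  g(p(e), g(p(a), a))   [R6 at 2.2]
4. g(p(e), g(p(a), a))  →  g(p(e), a)   [R6 at 2]
5. g(p(e), a)  →  e   [R6 at ε]

no — NF(t₁) = pair(pair(p(a), p(a)), e), NF(t₂) = e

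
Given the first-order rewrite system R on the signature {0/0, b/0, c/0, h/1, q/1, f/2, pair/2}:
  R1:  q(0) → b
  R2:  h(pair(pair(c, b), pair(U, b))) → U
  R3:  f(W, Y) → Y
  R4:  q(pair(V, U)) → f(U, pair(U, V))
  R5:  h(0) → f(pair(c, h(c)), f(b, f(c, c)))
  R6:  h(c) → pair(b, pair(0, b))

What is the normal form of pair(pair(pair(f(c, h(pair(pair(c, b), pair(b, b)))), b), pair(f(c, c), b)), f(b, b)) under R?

pair(pair(pair(b, b), pair(c, b)), b)

1. pair(pair(pair(f(c, h(pair(pair(c, b), pair(b, b)))), b), pair(f(c, c), b)), f(b, b))  →  pair(pair(pair(h(pair(pair(c, b), pair(b, b))), b), pair(f(c, c), b)), f(b, b))   [R3 at 1.1.1]
2. pair(pair(pair(h(pair(pair(c, b), pair(b, b))), b), pair(f(c, c), b)), f(b, b))  →  pair(pair(pair(b, b), pair(f(c, c), b)), f(b, b))   [R2 at 1.1.1]
3. pair(pair(pair(b, b), pair(f(c, c), b)), f(b, b))  →  pair(pair(pair(b, b), pair(c, b)), f(b, b))   [R3 at 1.2.1]
4. pair(pair(pair(b, b), pair(c, b)), f(b, b))  →  pair(pair(pair(b, b), pair(c, b)), b)   [R3 at 2]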